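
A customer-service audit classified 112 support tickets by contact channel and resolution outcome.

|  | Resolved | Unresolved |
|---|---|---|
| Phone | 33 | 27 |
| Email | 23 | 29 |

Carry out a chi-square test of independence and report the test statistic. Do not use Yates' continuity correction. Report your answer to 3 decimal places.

1.292

Row totals: 60, 52. Column totals: 56, 56. Grand total N = 112.
Expected counts (row total × column total / N):
  Phone, Resolved: 60×56/112 = 30.0000
  Phone, Unresolved: 60×56/112 = 30.0000
  Email, Resolved: 52×56/112 = 26.0000
  Email, Unresolved: 52×56/112 = 26.0000
Contributions (O − E)²/E:
  (33 − 30.0000)²/30.0000 = 0.3000
  (27 − 30.0000)²/30.0000 = 0.3000
  (23 − 26.0000)²/26.0000 = 0.3462
  (29 − 26.0000)²/26.0000 = 0.3462
χ² = 0.3000 + 0.3000 + 0.3462 + 0.3462 = 1.292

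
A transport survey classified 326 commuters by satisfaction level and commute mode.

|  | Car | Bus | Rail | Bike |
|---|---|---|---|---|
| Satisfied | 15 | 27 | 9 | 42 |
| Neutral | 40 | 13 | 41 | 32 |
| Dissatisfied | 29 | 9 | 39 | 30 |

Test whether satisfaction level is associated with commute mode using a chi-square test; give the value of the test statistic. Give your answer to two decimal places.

44.71

Row totals: 93, 126, 107. Column totals: 84, 49, 89, 104. Grand total N = 326.
Expected counts (row total × column total / N):
  Satisfied, Car: 93×84/326 = 23.9632
  Satisfied, Bus: 93×49/326 = 13.9785
  Satisfied, Rail: 93×89/326 = 25.3896
  Satisfied, Bike: 93×104/326 = 29.6687
  Neutral, Car: 126×84/326 = 32.4663
  Neutral, Bus: 126×49/326 = 18.9387
  Neutral, Rail: 126×89/326 = 34.3988
  Neutral, Bike: 126×104/326 = 40.1963
  Dissatisfied, Car: 107×84/326 = 27.5706
  Dissatisfied, Bus: 107×49/326 = 16.0828
  Dissatisfied, Rail: 107×89/326 = 29.2117
  Dissatisfied, Bike: 107×104/326 = 34.1350
Contributions (O − E)²/E:
  (15 − 23.9632)²/23.9632 = 3.3526
  (27 − 13.9785)²/13.9785 = 12.1300
  (9 − 25.3896)²/25.3896 = 10.5799
  (42 − 29.6687)²/29.6687 = 5.1253
  (40 − 32.4663)²/32.4663 = 1.7482
  (13 − 18.9387)²/18.9387 = 1.8622
  (41 − 34.3988)²/34.3988 = 1.2668
  (32 − 40.1963)²/40.1963 = 1.6713
  (29 − 27.5706)²/27.5706 = 0.0741
  (9 − 16.0828)²/16.0828 = 3.1192
  (39 − 29.2117)²/29.2117 = 3.2799
  (30 − 34.1350)²/34.1350 = 0.5009
χ² = 3.3526 + 12.1300 + 10.5799 + 5.1253 + 1.7482 + 1.8622 + 1.2668 + 1.6713 + 0.0741 + 3.1192 + 3.2799 + 0.5009 = 44.71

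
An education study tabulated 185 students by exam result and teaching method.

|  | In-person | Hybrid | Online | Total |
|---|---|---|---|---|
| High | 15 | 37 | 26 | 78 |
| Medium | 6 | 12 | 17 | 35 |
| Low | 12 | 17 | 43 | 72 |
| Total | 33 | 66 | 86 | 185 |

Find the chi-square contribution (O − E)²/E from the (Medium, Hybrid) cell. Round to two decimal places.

0.02

Row total (Medium) = 35; column total (Hybrid) = 66; N = 185.
Expected count E = 35 × 66 / 185 = 12.486.
Contribution = (O − E)²/E = (12 − 12.486)² / 12.486 = 0.02.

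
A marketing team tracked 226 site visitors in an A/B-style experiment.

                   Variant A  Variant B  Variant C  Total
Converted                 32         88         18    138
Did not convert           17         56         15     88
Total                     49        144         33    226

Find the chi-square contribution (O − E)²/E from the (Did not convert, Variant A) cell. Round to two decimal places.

0.23

Row total (Did not convert) = 88; column total (Variant A) = 49; N = 226.
Expected count E = 88 × 49 / 226 = 19.080.
Contribution = (O − E)²/E = (17 − 19.080)² / 19.080 = 0.23.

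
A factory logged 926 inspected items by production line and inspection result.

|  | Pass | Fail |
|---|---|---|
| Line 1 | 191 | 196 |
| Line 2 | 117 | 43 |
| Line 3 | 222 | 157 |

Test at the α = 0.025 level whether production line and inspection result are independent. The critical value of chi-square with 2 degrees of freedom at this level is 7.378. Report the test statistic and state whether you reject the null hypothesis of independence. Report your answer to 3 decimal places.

Row totals: 387, 160, 379. Column totals: 530, 396. Grand total N = 926.
Expected counts (row total × column total / N):
  Line 1, Pass: 387×530/926 = 221.5011
  Line 1, Fail: 387×396/926 = 165.4989
  Line 2, Pass: 160×530/926 = 91.5767
  Line 2, Fail: 160×396/926 = 68.4233
  Line 3, Pass: 379×530/926 = 216.9222
  Line 3, Fail: 379×396/926 = 162.0778
Contributions (O − E)²/E:
  (191 − 221.5011)²/221.5011 = 4.2001
  (196 − 165.4989)²/165.4989 = 5.6213
  (117 − 91.5767)²/91.5767 = 7.0580
  (43 − 68.4233)²/68.4233 = 9.4463
  (222 − 216.9222)²/216.9222 = 0.1189
  (157 − 162.0778)²/162.0778 = 0.1591
χ² = 4.2001 + 5.6213 + 7.0580 + 9.4463 + 0.1189 + 0.1591 = 26.604
df = (3−1)(2−1) = 2. Since 26.604 > 7.378, reject the null hypothesis of independence at α = 0.025.

26.604; reject H₀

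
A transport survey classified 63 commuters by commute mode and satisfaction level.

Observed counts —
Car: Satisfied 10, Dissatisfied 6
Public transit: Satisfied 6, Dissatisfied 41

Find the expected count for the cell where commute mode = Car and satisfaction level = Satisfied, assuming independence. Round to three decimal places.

4.063

Row total (Car) = 16; column total (Satisfied) = 16; grand total N = 63.
Expected count = (row total × column total) / N = 16 × 16 / 63 = 4.063.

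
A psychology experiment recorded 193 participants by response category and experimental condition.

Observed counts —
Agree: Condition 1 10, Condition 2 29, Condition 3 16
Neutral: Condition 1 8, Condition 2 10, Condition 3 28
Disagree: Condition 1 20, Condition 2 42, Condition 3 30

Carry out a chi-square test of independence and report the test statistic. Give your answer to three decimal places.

Row totals: 55, 46, 92. Column totals: 38, 81, 74. Grand total N = 193.
Expected counts (row total × column total / N):
  Agree, Condition 1: 55×38/193 = 10.8290
  Agree, Condition 2: 55×81/193 = 23.0829
  Agree, Condition 3: 55×74/193 = 21.0881
  Neutral, Condition 1: 46×38/193 = 9.0570
  Neutral, Condition 2: 46×81/193 = 19.3057
  Neutral, Condition 3: 46×74/193 = 17.6373
  Disagree, Condition 1: 92×38/193 = 18.1140
  Disagree, Condition 2: 92×81/193 = 38.6114
  Disagree, Condition 3: 92×74/193 = 35.2746
Contributions (O − E)²/E:
  (10 − 10.8290)²/10.8290 = 0.0635
  (29 − 23.0829)²/23.0829 = 1.5168
  (16 − 21.0881)²/21.0881 = 1.2276
  (8 − 9.0570)²/9.0570 = 0.1234
  (10 − 19.3057)²/19.3057 = 4.4855
  (28 − 17.6373)²/17.6373 = 6.0885
  (20 − 18.1140)²/18.1140 = 0.1964
  (42 − 38.6114)²/38.6114 = 0.2974
  (30 − 35.2746)²/35.2746 = 0.7887
χ² = 0.0635 + 1.5168 + 1.2276 + 0.1234 + 4.4855 + 6.0885 + 0.1964 + 0.2974 + 0.7887 = 14.788

14.788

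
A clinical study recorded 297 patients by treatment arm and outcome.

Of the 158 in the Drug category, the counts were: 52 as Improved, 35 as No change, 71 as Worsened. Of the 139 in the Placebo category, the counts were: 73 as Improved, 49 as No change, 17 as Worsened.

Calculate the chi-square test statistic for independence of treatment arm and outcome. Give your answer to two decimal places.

37.94

Row totals: 158, 139. Column totals: 125, 84, 88. Grand total N = 297.
Expected counts (row total × column total / N):
  Drug, Improved: 158×125/297 = 66.498
  Drug, No change: 158×84/297 = 44.687
  Drug, Worsened: 158×88/297 = 46.815
  Placebo, Improved: 139×125/297 = 58.502
  Placebo, No change: 139×84/297 = 39.313
  Placebo, Worsened: 139×88/297 = 41.185
Contributions (O − E)²/E:
  (52 − 66.498)²/66.498 = 3.1609
  (35 − 44.687)²/44.687 = 2.0999
  (71 − 46.815)²/46.815 = 12.4942
  (73 − 58.502)²/58.502 = 3.5929
  (49 − 39.313)²/39.313 = 2.3869
  (17 − 41.185)²/41.185 = 14.2021
χ² = 3.1609 + 2.0999 + 12.4942 + 3.5929 + 2.3869 + 14.2021 = 37.94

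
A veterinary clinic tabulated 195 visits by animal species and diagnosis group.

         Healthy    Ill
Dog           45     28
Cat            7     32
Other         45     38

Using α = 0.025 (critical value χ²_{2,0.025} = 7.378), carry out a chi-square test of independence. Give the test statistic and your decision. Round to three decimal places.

Row totals: 73, 39, 83. Column totals: 97, 98. Grand total N = 195.
Expected counts (row total × column total / N):
  Dog, Healthy: 73×97/195 = 36.31282
  Dog, Ill: 73×98/195 = 36.68718
  Cat, Healthy: 39×97/195 = 19.40000
  Cat, Ill: 39×98/195 = 19.60000
  Other, Healthy: 83×97/195 = 41.28718
  Other, Ill: 83×98/195 = 41.71282
Contributions (O − E)²/E:
  (45 − 36.31282)²/36.31282 = 2.0782
  (28 − 36.68718)²/36.68718 = 2.0570
  (7 − 19.40000)²/19.40000 = 7.9258
  (32 − 19.60000)²/19.60000 = 7.8449
  (45 − 41.28718)²/41.28718 = 0.3339
  (38 − 41.71282)²/41.71282 = 0.3305
χ² = 2.0782 + 2.0570 + 7.9258 + 7.8449 + 0.3339 + 0.3305 = 20.570
df = (3−1)(2−1) = 2. Since 20.570 > 7.378, reject the null hypothesis of independence at α = 0.025.

20.570; reject H₀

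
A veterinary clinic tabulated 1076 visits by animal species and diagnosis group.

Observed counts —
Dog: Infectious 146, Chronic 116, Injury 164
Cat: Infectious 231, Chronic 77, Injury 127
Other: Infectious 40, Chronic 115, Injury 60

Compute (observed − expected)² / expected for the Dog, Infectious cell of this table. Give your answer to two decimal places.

Row total (Dog) = 426; column total (Infectious) = 417; N = 1076.
Expected count E = 426 × 417 / 1076 = 165.095.
Contribution = (O − E)²/E = (146 − 165.095)² / 165.095 = 2.21.

2.21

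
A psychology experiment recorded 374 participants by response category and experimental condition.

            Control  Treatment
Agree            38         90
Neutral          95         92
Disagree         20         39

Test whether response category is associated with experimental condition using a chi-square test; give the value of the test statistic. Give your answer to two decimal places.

Row totals: 128, 187, 59. Column totals: 153, 221. Grand total N = 374.
Expected counts (row total × column total / N):
  Agree, Control: 128×153/374 = 52.364
  Agree, Treatment: 128×221/374 = 75.636
  Neutral, Control: 187×153/374 = 76.500
  Neutral, Treatment: 187×221/374 = 110.500
  Disagree, Control: 59×153/374 = 24.136
  Disagree, Treatment: 59×221/374 = 34.864
Contributions (O − E)²/E:
  (38 − 52.364)²/52.364 = 3.9402
  (90 − 75.636)²/75.636 = 2.7279
  (95 − 76.500)²/76.500 = 4.4739
  (92 − 110.500)²/110.500 = 3.0973
  (20 − 24.136)²/24.136 = 0.7088
  (39 − 34.864)²/34.864 = 0.4907
χ² = 3.9402 + 2.7279 + 4.4739 + 3.0973 + 0.7088 + 0.4907 = 15.44

15.44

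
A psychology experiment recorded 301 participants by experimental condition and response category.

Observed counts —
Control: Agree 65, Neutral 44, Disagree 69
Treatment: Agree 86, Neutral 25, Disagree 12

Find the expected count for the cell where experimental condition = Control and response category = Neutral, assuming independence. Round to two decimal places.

Row total (Control) = 178; column total (Neutral) = 69; grand total N = 301.
Expected count = (row total × column total) / N = 178 × 69 / 301 = 40.80.

40.80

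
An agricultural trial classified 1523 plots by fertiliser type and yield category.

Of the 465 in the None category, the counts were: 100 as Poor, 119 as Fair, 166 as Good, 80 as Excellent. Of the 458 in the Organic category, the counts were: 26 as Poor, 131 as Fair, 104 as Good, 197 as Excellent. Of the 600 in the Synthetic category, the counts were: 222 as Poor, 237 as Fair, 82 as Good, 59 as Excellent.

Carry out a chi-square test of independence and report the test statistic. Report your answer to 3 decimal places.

Row totals: 465, 458, 600. Column totals: 348, 487, 352, 336. Grand total N = 1523.
Expected counts (row total × column total / N):
  None, Poor: 465×348/1523 = 106.2508
  None, Fair: 465×487/1523 = 148.6901
  None, Good: 465×352/1523 = 107.4721
  None, Excellent: 465×336/1523 = 102.5870
  Organic, Poor: 458×348/1523 = 104.6513
  Organic, Fair: 458×487/1523 = 146.4517
  Organic, Good: 458×352/1523 = 105.8542
  Organic, Excellent: 458×336/1523 = 101.0427
  Synthetic, Poor: 600×348/1523 = 137.0978
  Synthetic, Fair: 600×487/1523 = 191.8582
  Synthetic, Good: 600×352/1523 = 138.6737
  Synthetic, Excellent: 600×336/1523 = 132.3703
Contributions (O − E)²/E:
  (100 − 106.2508)²/106.2508 = 0.3677
  (119 − 148.6901)²/148.6901 = 5.9285
  (166 − 107.4721)²/107.4721 = 31.8735
  (80 − 102.5870)²/102.5870 = 4.9731
  (26 − 104.6513)²/104.6513 = 59.1108
  (131 − 146.4517)²/146.4517 = 1.6303
  (104 − 105.8542)²/105.8542 = 0.0325
  (197 − 101.0427)²/101.0427 = 91.1278
  (222 − 137.0978)²/137.0978 = 52.5784
  (237 − 191.8582)²/191.8582 = 10.6213
  (82 − 138.6737)²/138.6737 = 23.1616
  (59 − 132.3703)²/132.3703 = 40.6677
χ² = 0.3677 + 5.9285 + 31.8735 + 4.9731 + 59.1108 + 1.6303 + 0.0325 + 91.1278 + 52.5784 + 10.6213 + 23.1616 + 40.6677 = 322.073

322.073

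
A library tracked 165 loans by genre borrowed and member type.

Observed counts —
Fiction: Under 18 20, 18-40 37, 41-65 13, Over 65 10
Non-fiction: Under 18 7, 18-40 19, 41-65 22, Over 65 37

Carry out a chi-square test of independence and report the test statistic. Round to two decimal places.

Row totals: 80, 85. Column totals: 27, 56, 35, 47. Grand total N = 165.
Expected counts (row total × column total / N):
  Fiction, Under 18: 80×27/165 = 13.091
  Fiction, 18-40: 80×56/165 = 27.152
  Fiction, 41-65: 80×35/165 = 16.970
  Fiction, Over 65: 80×47/165 = 22.788
  Non-fiction, Under 18: 85×27/165 = 13.909
  Non-fiction, 18-40: 85×56/165 = 28.848
  Non-fiction, 41-65: 85×35/165 = 18.030
  Non-fiction, Over 65: 85×47/165 = 24.212
Contributions (O − E)²/E:
  (20 − 13.091)²/13.091 = 3.6463
  (37 − 27.152)²/27.152 = 3.5719
  (13 − 16.970)²/16.970 = 0.9288
  (10 − 22.788)²/22.788 = 7.1763
  (7 − 13.909)²/13.909 = 3.4319
  (19 − 28.848)²/28.848 = 3.3619
  (22 − 18.030)²/18.030 = 0.8741
  (37 − 24.212)²/24.212 = 6.7542
χ² = 3.6463 + 3.5719 + 0.9288 + 7.1763 + 3.4319 + 3.3619 + 0.8741 + 6.7542 = 29.75

29.75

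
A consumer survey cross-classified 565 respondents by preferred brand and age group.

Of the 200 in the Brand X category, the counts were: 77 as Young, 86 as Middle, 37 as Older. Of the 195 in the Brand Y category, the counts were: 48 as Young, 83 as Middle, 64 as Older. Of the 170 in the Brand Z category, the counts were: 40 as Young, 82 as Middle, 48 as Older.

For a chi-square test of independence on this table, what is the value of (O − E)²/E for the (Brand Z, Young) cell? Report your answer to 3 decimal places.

Row total (Brand Z) = 170; column total (Young) = 165; N = 565.
Expected count E = 170 × 165 / 565 = 49.6460.
Contribution = (O − E)²/E = (40 − 49.6460)² / 49.6460 = 1.874.

1.874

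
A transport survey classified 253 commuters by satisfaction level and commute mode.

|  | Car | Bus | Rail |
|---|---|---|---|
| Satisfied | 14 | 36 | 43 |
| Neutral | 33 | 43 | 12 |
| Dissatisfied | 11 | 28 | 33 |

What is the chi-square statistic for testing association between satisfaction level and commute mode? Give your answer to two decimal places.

Row totals: 93, 88, 72. Column totals: 58, 107, 88. Grand total N = 253.
Expected counts (row total × column total / N):
  Satisfied, Car: 93×58/253 = 21.320
  Satisfied, Bus: 93×107/253 = 39.332
  Satisfied, Rail: 93×88/253 = 32.348
  Neutral, Car: 88×58/253 = 20.174
  Neutral, Bus: 88×107/253 = 37.217
  Neutral, Rail: 88×88/253 = 30.609
  Dissatisfied, Car: 72×58/253 = 16.506
  Dissatisfied, Bus: 72×107/253 = 30.451
  Dissatisfied, Rail: 72×88/253 = 25.043
Contributions (O − E)²/E:
  (14 − 21.320)²/21.320 = 2.5132
  (36 − 39.332)²/39.332 = 0.2823
  (43 − 32.348)²/32.348 = 3.5076
  (33 − 20.174)²/20.174 = 8.1544
  (43 − 37.217)²/37.217 = 0.8986
  (12 − 30.609)²/30.609 = 11.3135
  (11 − 16.506)²/16.506 = 1.8367
  (28 − 30.451)²/30.451 = 0.1973
  (33 − 25.043)²/25.043 = 2.5282
χ² = 2.5132 + 0.2823 + 3.5076 + 8.1544 + 0.8986 + 11.3135 + 1.8367 + 0.1973 + 2.5282 = 31.23

31.23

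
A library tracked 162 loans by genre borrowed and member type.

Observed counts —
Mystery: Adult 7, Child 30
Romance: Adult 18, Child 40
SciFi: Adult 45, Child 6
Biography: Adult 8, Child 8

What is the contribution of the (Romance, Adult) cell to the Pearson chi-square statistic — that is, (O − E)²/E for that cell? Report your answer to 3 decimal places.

3.528

Row total (Romance) = 58; column total (Adult) = 78; N = 162.
Expected count E = 58 × 78 / 162 = 27.9259.
Contribution = (O − E)²/E = (18 − 27.9259)² / 27.9259 = 3.528.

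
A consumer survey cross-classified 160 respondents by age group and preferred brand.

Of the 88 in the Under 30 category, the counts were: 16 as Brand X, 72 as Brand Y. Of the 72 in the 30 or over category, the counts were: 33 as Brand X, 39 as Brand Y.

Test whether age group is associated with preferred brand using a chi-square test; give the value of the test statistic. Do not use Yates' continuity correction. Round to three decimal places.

Row totals: 88, 72. Column totals: 49, 111. Grand total N = 160.
Expected counts (row total × column total / N):
  Under 30, Brand X: 88×49/160 = 26.9500
  Under 30, Brand Y: 88×111/160 = 61.0500
  30 or over, Brand X: 72×49/160 = 22.0500
  30 or over, Brand Y: 72×111/160 = 49.9500
Contributions (O − E)²/E:
  (16 − 26.9500)²/26.9500 = 4.4491
  (72 − 61.0500)²/61.0500 = 1.9640
  (33 − 22.0500)²/22.0500 = 5.4378
  (39 − 49.9500)²/49.9500 = 2.4005
χ² = 4.4491 + 1.9640 + 5.4378 + 2.4005 = 14.251

14.251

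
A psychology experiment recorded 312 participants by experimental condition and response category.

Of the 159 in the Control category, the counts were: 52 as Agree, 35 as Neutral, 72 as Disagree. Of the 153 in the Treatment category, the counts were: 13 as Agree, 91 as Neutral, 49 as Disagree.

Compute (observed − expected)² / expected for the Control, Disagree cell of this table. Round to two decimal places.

1.73

Row total (Control) = 159; column total (Disagree) = 121; N = 312.
Expected count E = 159 × 121 / 312 = 61.6635.
Contribution = (O − E)²/E = (72 − 61.6635)² / 61.6635 = 1.73.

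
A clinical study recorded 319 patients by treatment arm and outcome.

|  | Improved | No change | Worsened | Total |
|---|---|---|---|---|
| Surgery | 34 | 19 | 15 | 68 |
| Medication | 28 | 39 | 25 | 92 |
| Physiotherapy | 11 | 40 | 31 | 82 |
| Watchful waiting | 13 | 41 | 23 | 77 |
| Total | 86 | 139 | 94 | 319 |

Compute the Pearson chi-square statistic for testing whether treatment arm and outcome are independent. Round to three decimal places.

31.659

Grand total N = 319.
Expected counts (row total × column total / N):
  Surgery, Improved: 68×86/319 = 18.3323
  Surgery, No change: 68×139/319 = 29.6301
  Surgery, Worsened: 68×94/319 = 20.0376
  Medication, Improved: 92×86/319 = 24.8025
  Medication, No change: 92×139/319 = 40.0878
  Medication, Worsened: 92×94/319 = 27.1097
  Physiotherapy, Improved: 82×86/319 = 22.1066
  Physiotherapy, No change: 82×139/319 = 35.7304
  Physiotherapy, Worsened: 82×94/319 = 24.1630
  Watchful waiting, Improved: 77×86/319 = 20.7586
  Watchful waiting, No change: 77×139/319 = 33.5517
  Watchful waiting, Worsened: 77×94/319 = 22.6897
Contributions (O − E)²/E:
  (34 − 18.3323)²/18.3323 = 13.3904
  (19 − 29.6301)²/29.6301 = 3.8137
  (15 − 20.0376)²/20.0376 = 1.2665
  (28 − 24.8025)²/24.8025 = 0.4122
  (39 − 40.0878)²/40.0878 = 0.0295
  (25 − 27.1097)²/27.1097 = 0.1642
  (11 − 22.1066)²/22.1066 = 5.5801
  (40 − 35.7304)²/35.7304 = 0.5102
  (31 − 24.1630)²/24.1630 = 1.9346
  (13 − 20.7586)²/20.7586 = 2.8998
  (41 − 33.5517)²/33.5517 = 1.6535
  (23 − 22.6897)²/22.6897 = 0.0042
χ² = 13.3904 + 3.8137 + 1.2665 + 0.4122 + 0.0295 + 0.1642 + 5.5801 + 0.5102 + 1.9346 + 2.8998 + 1.6535 + 0.0042 = 31.659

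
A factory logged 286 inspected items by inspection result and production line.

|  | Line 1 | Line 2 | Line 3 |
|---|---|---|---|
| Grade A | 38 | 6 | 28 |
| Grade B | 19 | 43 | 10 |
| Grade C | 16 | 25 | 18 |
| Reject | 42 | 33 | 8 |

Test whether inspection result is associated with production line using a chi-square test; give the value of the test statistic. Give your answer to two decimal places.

Row totals: 72, 72, 59, 83. Column totals: 115, 107, 64. Grand total N = 286.
Expected counts (row total × column total / N):
  Grade A, Line 1: 72×115/286 = 28.951
  Grade A, Line 2: 72×107/286 = 26.937
  Grade A, Line 3: 72×64/286 = 16.112
  Grade B, Line 1: 72×115/286 = 28.951
  Grade B, Line 2: 72×107/286 = 26.937
  Grade B, Line 3: 72×64/286 = 16.112
  Grade C, Line 1: 59×115/286 = 23.724
  Grade C, Line 2: 59×107/286 = 22.073
  Grade C, Line 3: 59×64/286 = 13.203
  Reject, Line 1: 83×115/286 = 33.374
  Reject, Line 2: 83×107/286 = 31.052
  Reject, Line 3: 83×64/286 = 18.573
Contributions (O − E)²/E:
  (38 − 28.951)²/28.951 = 2.8284
  (6 − 26.937)²/26.937 = 16.2735
  (28 − 16.112)²/16.112 = 8.7714
  (19 − 28.951)²/28.951 = 3.4203
  (43 − 26.937)²/26.937 = 9.5786
  (10 − 16.112)²/16.112 = 2.3186
  (16 − 23.724)²/23.724 = 2.5148
  (25 − 22.073)²/22.073 = 0.3881
  (18 − 13.203)²/13.203 = 1.7429
  (42 − 33.374)²/33.374 = 2.2295
  (33 − 31.052)²/31.052 = 0.1222
  (8 − 18.573)²/18.573 = 6.0189
χ² = 2.8284 + 16.2735 + 8.7714 + 3.4203 + 9.5786 + 2.3186 + 2.5148 + 0.3881 + 1.7429 + 2.2295 + 0.1222 + 6.0189 = 56.21

56.21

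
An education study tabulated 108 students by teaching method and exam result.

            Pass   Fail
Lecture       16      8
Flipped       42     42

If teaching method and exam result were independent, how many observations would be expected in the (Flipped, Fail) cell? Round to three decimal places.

Row total (Flipped) = 84; column total (Fail) = 50; grand total N = 108.
Expected count = (row total × column total) / N = 84 × 50 / 108 = 38.889.

38.889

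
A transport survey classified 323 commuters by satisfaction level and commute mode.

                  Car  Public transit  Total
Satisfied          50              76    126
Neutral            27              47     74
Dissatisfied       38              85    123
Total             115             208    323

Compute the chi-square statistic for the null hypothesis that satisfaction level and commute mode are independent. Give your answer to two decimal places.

Grand total N = 323.
Expected counts (row total × column total / N):
  Satisfied, Car: 126×115/323 = 44.861
  Satisfied, Public transit: 126×208/323 = 81.139
  Neutral, Car: 74×115/323 = 26.347
  Neutral, Public transit: 74×208/323 = 47.653
  Dissatisfied, Car: 123×115/323 = 43.793
  Dissatisfied, Public transit: 123×208/323 = 79.207
Contributions (O − E)²/E:
  (50 − 44.861)²/44.861 = 0.5887
  (76 − 81.139)²/81.139 = 0.3255
  (27 − 26.347)²/26.347 = 0.0162
  (47 − 47.653)²/47.653 = 0.0089
  (38 − 43.793)²/43.793 = 0.7663
  (85 − 79.207)²/79.207 = 0.4237
χ² = 0.5887 + 0.3255 + 0.0162 + 0.0089 + 0.7663 + 0.4237 = 2.13

2.13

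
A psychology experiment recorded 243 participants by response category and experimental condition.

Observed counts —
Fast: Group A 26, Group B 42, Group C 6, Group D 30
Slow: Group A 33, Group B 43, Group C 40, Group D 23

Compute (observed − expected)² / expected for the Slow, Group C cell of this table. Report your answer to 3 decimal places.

Row total (Slow) = 139; column total (Group C) = 46; N = 243.
Expected count E = 139 × 46 / 243 = 26.3128.
Contribution = (O − E)²/E = (40 − 26.3128)² / 26.3128 = 7.120.

7.120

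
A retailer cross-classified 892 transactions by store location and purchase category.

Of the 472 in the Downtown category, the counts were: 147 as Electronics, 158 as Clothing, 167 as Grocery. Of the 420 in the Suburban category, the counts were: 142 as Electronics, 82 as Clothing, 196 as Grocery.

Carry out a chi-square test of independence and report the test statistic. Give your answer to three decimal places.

23.519

Row totals: 472, 420. Column totals: 289, 240, 363. Grand total N = 892.
Expected counts (row total × column total / N):
  Downtown, Electronics: 472×289/892 = 152.9238
  Downtown, Clothing: 472×240/892 = 126.9955
  Downtown, Grocery: 472×363/892 = 192.0807
  Suburban, Electronics: 420×289/892 = 136.0762
  Suburban, Clothing: 420×240/892 = 113.0045
  Suburban, Grocery: 420×363/892 = 170.9193
Contributions (O − E)²/E:
  (147 − 152.9238)²/152.9238 = 0.2295
  (158 − 126.9955)²/126.9955 = 7.5694
  (167 − 192.0807)²/192.0807 = 3.2749
  (142 − 136.0762)²/136.0762 = 0.2579
  (82 − 113.0045)²/113.0045 = 8.5066
  (196 − 170.9193)²/170.9193 = 3.6803
χ² = 0.2295 + 7.5694 + 3.2749 + 0.2579 + 8.5066 + 3.6803 = 23.519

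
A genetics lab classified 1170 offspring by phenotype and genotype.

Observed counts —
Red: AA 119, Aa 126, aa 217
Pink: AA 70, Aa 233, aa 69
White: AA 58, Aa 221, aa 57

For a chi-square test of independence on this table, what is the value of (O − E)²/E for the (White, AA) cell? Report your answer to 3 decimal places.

2.358

Row total (White) = 336; column total (AA) = 247; N = 1170.
Expected count E = 336 × 247 / 1170 = 70.93333.
Contribution = (O − E)²/E = (58 − 70.93333)² / 70.93333 = 2.358.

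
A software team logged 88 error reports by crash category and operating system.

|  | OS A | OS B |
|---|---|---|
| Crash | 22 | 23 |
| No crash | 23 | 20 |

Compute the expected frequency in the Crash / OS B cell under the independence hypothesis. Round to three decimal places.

Row total (Crash) = 45; column total (OS B) = 43; grand total N = 88.
Expected count = (row total × column total) / N = 45 × 43 / 88 = 21.989.

21.989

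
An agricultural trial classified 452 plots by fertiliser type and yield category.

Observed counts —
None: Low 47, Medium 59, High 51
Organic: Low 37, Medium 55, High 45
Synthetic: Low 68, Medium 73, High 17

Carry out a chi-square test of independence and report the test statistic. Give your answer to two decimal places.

27.78

Row totals: 157, 137, 158. Column totals: 152, 187, 113. Grand total N = 452.
Expected counts (row total × column total / N):
  None, Low: 157×152/452 = 52.796
  None, Medium: 157×187/452 = 64.954
  None, High: 157×113/452 = 39.250
  Organic, Low: 137×152/452 = 46.071
  Organic, Medium: 137×187/452 = 56.679
  Organic, High: 137×113/452 = 34.250
  Synthetic, Low: 158×152/452 = 53.133
  Synthetic, Medium: 158×187/452 = 65.367
  Synthetic, High: 158×113/452 = 39.500
Contributions (O − E)²/E:
  (47 − 52.796)²/52.796 = 0.6363
  (59 − 64.954)²/64.954 = 0.5458
  (51 − 39.250)²/39.250 = 3.5175
  (37 − 46.071)²/46.071 = 1.7860
  (55 − 56.679)²/56.679 = 0.0497
  (45 − 34.250)²/34.250 = 3.3741
  (68 − 53.133)²/53.133 = 4.1599
  (73 − 65.367)²/65.367 = 0.8913
  (17 − 39.500)²/39.500 = 12.8165
χ² = 0.6363 + 0.5458 + 3.5175 + 1.7860 + 0.0497 + 3.3741 + 4.1599 + 0.8913 + 12.8165 = 27.78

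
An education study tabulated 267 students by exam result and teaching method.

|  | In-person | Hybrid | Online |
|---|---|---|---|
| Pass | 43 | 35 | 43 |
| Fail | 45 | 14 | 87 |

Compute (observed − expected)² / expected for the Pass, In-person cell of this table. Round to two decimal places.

0.24

Row total (Pass) = 121; column total (In-person) = 88; N = 267.
Expected count E = 121 × 88 / 267 = 39.880.
Contribution = (O − E)²/E = (43 − 39.880)² / 39.880 = 0.24.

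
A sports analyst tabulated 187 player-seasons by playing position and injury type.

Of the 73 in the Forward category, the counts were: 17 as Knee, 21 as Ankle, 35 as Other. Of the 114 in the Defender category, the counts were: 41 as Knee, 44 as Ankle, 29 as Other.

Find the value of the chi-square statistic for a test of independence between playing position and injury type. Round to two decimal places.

10.13

Row totals: 73, 114. Column totals: 58, 65, 64. Grand total N = 187.
Expected counts (row total × column total / N):
  Forward, Knee: 73×58/187 = 22.642
  Forward, Ankle: 73×65/187 = 25.374
  Forward, Other: 73×64/187 = 24.984
  Defender, Knee: 114×58/187 = 35.358
  Defender, Ankle: 114×65/187 = 39.626
  Defender, Other: 114×64/187 = 39.016
Contributions (O − E)²/E:
  (17 − 22.642)²/22.642 = 1.4059
  (21 − 25.374)²/25.374 = 0.7540
  (35 − 24.984)²/24.984 = 4.0154
  (41 − 35.358)²/35.358 = 0.9003
  (44 − 39.626)²/39.626 = 0.4828
  (29 − 39.016)²/39.016 = 2.5713
χ² = 1.4059 + 0.7540 + 4.0154 + 0.9003 + 0.4828 + 2.5713 = 10.13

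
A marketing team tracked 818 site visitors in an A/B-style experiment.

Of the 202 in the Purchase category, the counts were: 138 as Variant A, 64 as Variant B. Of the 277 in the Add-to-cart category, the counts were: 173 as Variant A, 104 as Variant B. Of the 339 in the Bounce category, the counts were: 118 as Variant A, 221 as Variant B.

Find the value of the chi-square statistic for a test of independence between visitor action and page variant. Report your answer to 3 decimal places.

73.812

Row totals: 202, 277, 339. Column totals: 429, 389. Grand total N = 818.
Expected counts (row total × column total / N):
  Purchase, Variant A: 202×429/818 = 105.9389
  Purchase, Variant B: 202×389/818 = 96.0611
  Add-to-cart, Variant A: 277×429/818 = 145.2726
  Add-to-cart, Variant B: 277×389/818 = 131.7274
  Bounce, Variant A: 339×429/818 = 177.7885
  Bounce, Variant B: 339×389/818 = 161.2115
Contributions (O − E)²/E:
  (138 − 105.9389)²/105.9389 = 9.7029
  (64 − 96.0611)²/96.0611 = 10.7006
  (173 − 145.2726)²/145.2726 = 5.2922
  (104 − 131.7274)²/131.7274 = 5.8364
  (118 − 177.7885)²/177.7885 = 20.1063
  (221 − 161.2115)²/161.2115 = 22.1738
χ² = 9.7029 + 10.7006 + 5.2922 + 5.8364 + 20.1063 + 22.1738 = 73.812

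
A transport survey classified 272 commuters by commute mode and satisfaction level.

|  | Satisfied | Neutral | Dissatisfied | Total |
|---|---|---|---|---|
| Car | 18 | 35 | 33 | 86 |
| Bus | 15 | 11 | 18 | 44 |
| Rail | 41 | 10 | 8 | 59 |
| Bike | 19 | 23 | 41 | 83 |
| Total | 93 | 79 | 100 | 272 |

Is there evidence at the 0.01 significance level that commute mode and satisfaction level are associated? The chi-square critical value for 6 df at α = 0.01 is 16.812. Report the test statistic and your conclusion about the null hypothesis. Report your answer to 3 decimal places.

Grand total N = 272.
Expected counts (row total × column total / N):
  Car, Satisfied: 86×93/272 = 29.40441
  Car, Neutral: 86×79/272 = 24.97794
  Car, Dissatisfied: 86×100/272 = 31.61765
  Bus, Satisfied: 44×93/272 = 15.04412
  Bus, Neutral: 44×79/272 = 12.77941
  Bus, Dissatisfied: 44×100/272 = 16.17647
  Rail, Satisfied: 59×93/272 = 20.17279
  Rail, Neutral: 59×79/272 = 17.13603
  Rail, Dissatisfied: 59×100/272 = 21.69118
  Bike, Satisfied: 83×93/272 = 28.37868
  Bike, Neutral: 83×79/272 = 24.10662
  Bike, Dissatisfied: 83×100/272 = 30.51471
Contributions (O − E)²/E:
  (18 − 29.40441)²/29.40441 = 4.4232
  (35 − 24.97794)²/24.97794 = 4.0212
  (33 − 31.61765)²/31.61765 = 0.0604
  (15 − 15.04412)²/15.04412 = 0.0001
  (11 − 12.77941)²/12.77941 = 0.2478
  (18 − 16.17647)²/16.17647 = 0.2056
  (41 − 20.17279)²/20.17279 = 21.5029
  (10 − 17.13603)²/17.13603 = 2.9717
  (8 − 21.69118)²/21.69118 = 8.6417
  (19 − 28.37868)²/28.37868 = 3.0995
  (23 − 24.10662)²/24.10662 = 0.0508
  (41 − 30.51471)²/30.51471 = 3.6029
χ² = 4.4232 + 4.0212 + 0.0604 + 0.0001 + 0.2478 + 0.2056 + 21.5029 + 2.9717 + 8.6417 + 3.0995 + 0.0508 + 3.6029 = 48.828
df = (4−1)(3−1) = 6. Since 48.828 > 16.812, reject the null hypothesis of independence at α = 0.01.

48.828; reject H₀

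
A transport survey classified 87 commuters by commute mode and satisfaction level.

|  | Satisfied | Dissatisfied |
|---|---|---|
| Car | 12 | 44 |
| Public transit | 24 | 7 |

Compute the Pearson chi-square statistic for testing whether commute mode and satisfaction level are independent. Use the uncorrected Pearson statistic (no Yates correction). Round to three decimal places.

25.789

Row totals: 56, 31. Column totals: 36, 51. Grand total N = 87.
Expected counts (row total × column total / N):
  Car, Satisfied: 56×36/87 = 23.1724
  Car, Dissatisfied: 56×51/87 = 32.8276
  Public transit, Satisfied: 31×36/87 = 12.8276
  Public transit, Dissatisfied: 31×51/87 = 18.1724
Contributions (O − E)²/E:
  (12 − 23.1724)²/23.1724 = 5.3867
  (44 − 32.8276)²/32.8276 = 3.8024
  (24 − 12.8276)²/12.8276 = 9.7308
  (7 − 18.1724)²/18.1724 = 6.8688
χ² = 5.3867 + 3.8024 + 9.7308 + 6.8688 = 25.789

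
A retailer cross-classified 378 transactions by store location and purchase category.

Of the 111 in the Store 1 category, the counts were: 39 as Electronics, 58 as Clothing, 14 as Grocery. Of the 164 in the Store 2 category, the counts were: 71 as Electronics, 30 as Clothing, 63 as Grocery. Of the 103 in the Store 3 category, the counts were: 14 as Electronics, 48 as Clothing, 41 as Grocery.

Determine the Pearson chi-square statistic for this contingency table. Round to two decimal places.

Row totals: 111, 164, 103. Column totals: 124, 136, 118. Grand total N = 378.
Expected counts (row total × column total / N):
  Store 1, Electronics: 111×124/378 = 36.413
  Store 1, Clothing: 111×136/378 = 39.937
  Store 1, Grocery: 111×118/378 = 34.651
  Store 2, Electronics: 164×124/378 = 53.799
  Store 2, Clothing: 164×136/378 = 59.005
  Store 2, Grocery: 164×118/378 = 51.196
  Store 3, Electronics: 103×124/378 = 33.788
  Store 3, Clothing: 103×136/378 = 37.058
  Store 3, Grocery: 103×118/378 = 32.153
Contributions (O − E)²/E:
  (39 − 36.413)²/36.413 = 0.1838
  (58 − 39.937)²/39.937 = 8.1697
  (14 − 34.651)²/34.651 = 12.3074
  (71 − 53.799)²/53.799 = 5.4996
  (30 − 59.005)²/59.005 = 14.2579
  (63 − 51.196)²/51.196 = 2.7216
  (14 − 33.788)²/33.788 = 11.5889
  (48 − 37.058)²/37.058 = 3.2308
  (41 − 32.153)²/32.153 = 2.4343
χ² = 0.1838 + 8.1697 + 12.3074 + 5.4996 + 14.2579 + 2.7216 + 11.5889 + 3.2308 + 2.4343 = 60.39

60.39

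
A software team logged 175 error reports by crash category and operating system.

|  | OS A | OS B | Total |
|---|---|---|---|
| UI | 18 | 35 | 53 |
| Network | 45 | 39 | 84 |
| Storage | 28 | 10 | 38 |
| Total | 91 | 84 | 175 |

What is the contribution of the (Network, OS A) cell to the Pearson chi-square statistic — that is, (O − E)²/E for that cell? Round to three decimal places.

Row total (Network) = 84; column total (OS A) = 91; N = 175.
Expected count E = 84 × 91 / 175 = 43.6800.
Contribution = (O − E)²/E = (45 − 43.6800)² / 43.6800 = 0.040.

0.040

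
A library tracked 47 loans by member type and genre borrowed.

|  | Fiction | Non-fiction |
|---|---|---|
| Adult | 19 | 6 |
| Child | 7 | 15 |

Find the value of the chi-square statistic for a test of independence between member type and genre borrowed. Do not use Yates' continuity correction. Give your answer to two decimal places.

9.24

Row totals: 25, 22. Column totals: 26, 21. Grand total N = 47.
Expected counts (row total × column total / N):
  Adult, Fiction: 25×26/47 = 13.830
  Adult, Non-fiction: 25×21/47 = 11.170
  Child, Fiction: 22×26/47 = 12.170
  Child, Non-fiction: 22×21/47 = 9.830
Contributions (O − E)²/E:
  (19 − 13.830)²/13.830 = 1.9327
  (6 − 11.170)²/11.170 = 2.3929
  (7 − 12.170)²/12.170 = 2.1963
  (15 − 9.830)²/9.830 = 2.7191
χ² = 1.9327 + 2.3929 + 2.1963 + 2.7191 = 9.24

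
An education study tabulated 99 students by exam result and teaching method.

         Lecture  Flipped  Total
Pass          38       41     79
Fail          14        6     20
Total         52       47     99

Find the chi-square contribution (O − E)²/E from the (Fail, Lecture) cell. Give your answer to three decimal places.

Row total (Fail) = 20; column total (Lecture) = 52; N = 99.
Expected count E = 20 × 52 / 99 = 10.5051.
Contribution = (O − E)²/E = (14 − 10.5051)² / 10.5051 = 1.163.

1.163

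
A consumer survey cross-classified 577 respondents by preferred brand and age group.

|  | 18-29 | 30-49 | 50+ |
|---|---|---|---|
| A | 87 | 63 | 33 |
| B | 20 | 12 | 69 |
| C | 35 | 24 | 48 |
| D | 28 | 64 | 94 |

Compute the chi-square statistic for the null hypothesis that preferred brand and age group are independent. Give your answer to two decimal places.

Row totals: 183, 101, 107, 186. Column totals: 170, 163, 244. Grand total N = 577.
Expected counts (row total × column total / N):
  A, 18-29: 183×170/577 = 53.917
  A, 30-49: 183×163/577 = 51.697
  A, 50+: 183×244/577 = 77.386
  B, 18-29: 101×170/577 = 29.757
  B, 30-49: 101×163/577 = 28.532
  B, 50+: 101×244/577 = 42.711
  C, 18-29: 107×170/577 = 31.525
  C, 30-49: 107×163/577 = 30.227
  C, 50+: 107×244/577 = 45.248
  D, 18-29: 186×170/577 = 54.801
  D, 30-49: 186×163/577 = 52.544
  D, 50+: 186×244/577 = 78.655
Contributions (O − E)²/E:
  (87 − 53.917)²/53.917 = 20.2994
  (63 − 51.697)²/51.697 = 2.4713
  (33 − 77.386)²/77.386 = 25.4583
  (20 − 29.757)²/29.757 = 3.1992
  (12 − 28.532)²/28.532 = 9.5790
  (69 − 42.711)²/42.711 = 16.1811
  (35 − 31.525)²/31.525 = 0.3830
  (24 − 30.227)²/30.227 = 1.2828
  (48 − 45.248)²/45.248 = 0.1674
  (28 − 54.801)²/54.801 = 13.1073
  (64 − 52.544)²/52.544 = 2.4977
  (94 − 78.655)²/78.655 = 2.9937
χ² = 20.2994 + 2.4713 + 25.4583 + 3.1992 + 9.5790 + 16.1811 + 0.3830 + 1.2828 + 0.1674 + 13.1073 + 2.4977 + 2.9937 = 97.62

97.62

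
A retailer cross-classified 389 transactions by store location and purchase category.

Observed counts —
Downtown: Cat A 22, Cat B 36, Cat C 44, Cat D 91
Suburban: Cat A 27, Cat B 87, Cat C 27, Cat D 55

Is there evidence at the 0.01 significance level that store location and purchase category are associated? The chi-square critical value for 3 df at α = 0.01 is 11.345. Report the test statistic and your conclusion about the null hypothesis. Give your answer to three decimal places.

Row totals: 193, 196. Column totals: 49, 123, 71, 146. Grand total N = 389.
Expected counts (row total × column total / N):
  Downtown, Cat A: 193×49/389 = 24.3111
  Downtown, Cat B: 193×123/389 = 61.0257
  Downtown, Cat C: 193×71/389 = 35.2262
  Downtown, Cat D: 193×146/389 = 72.4370
  Suburban, Cat A: 196×49/389 = 24.6889
  Suburban, Cat B: 196×123/389 = 61.9743
  Suburban, Cat C: 196×71/389 = 35.7738
  Suburban, Cat D: 196×146/389 = 73.5630
Contributions (O − E)²/E:
  (22 − 24.3111)²/24.3111 = 0.2197
  (36 − 61.0257)²/61.0257 = 10.2627
  (44 − 35.2262)²/35.2262 = 2.1853
  (91 − 72.4370)²/72.4370 = 4.7570
  (27 − 24.6889)²/24.6889 = 0.2163
  (87 − 61.9743)²/61.9743 = 10.1056
  (27 − 35.7738)²/35.7738 = 2.1518
  (55 − 73.5630)²/73.5630 = 4.6842
χ² = 0.2197 + 10.2627 + 2.1853 + 4.7570 + 0.2163 + 10.1056 + 2.1518 + 4.6842 = 34.583
df = (2−1)(4−1) = 3. Since 34.583 > 11.345, reject the null hypothesis of independence at α = 0.01.

34.583; reject H₀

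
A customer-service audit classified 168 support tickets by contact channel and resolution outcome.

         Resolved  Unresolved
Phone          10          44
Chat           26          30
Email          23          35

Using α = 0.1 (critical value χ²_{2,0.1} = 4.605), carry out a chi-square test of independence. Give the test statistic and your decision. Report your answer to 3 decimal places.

Row totals: 54, 56, 58. Column totals: 59, 109. Grand total N = 168.
Expected counts (row total × column total / N):
  Phone, Resolved: 54×59/168 = 18.9643
  Phone, Unresolved: 54×109/168 = 35.0357
  Chat, Resolved: 56×59/168 = 19.6667
  Chat, Unresolved: 56×109/168 = 36.3333
  Email, Resolved: 58×59/168 = 20.3690
  Email, Unresolved: 58×109/168 = 37.6310
Contributions (O − E)²/E:
  (10 − 18.9643)²/18.9643 = 4.2374
  (44 − 35.0357)²/35.0357 = 2.2936
  (26 − 19.6667)²/19.6667 = 2.0395
  (30 − 36.3333)²/36.3333 = 1.1040
  (23 − 20.3690)²/20.3690 = 0.3398
  (35 − 37.6310)²/37.6310 = 0.1839
χ² = 4.2374 + 2.2936 + 2.0395 + 1.1040 + 0.3398 + 0.1839 = 10.198
df = (3−1)(2−1) = 2. Since 10.198 > 4.605, reject the null hypothesis of independence at α = 0.1.

10.198; reject H₀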